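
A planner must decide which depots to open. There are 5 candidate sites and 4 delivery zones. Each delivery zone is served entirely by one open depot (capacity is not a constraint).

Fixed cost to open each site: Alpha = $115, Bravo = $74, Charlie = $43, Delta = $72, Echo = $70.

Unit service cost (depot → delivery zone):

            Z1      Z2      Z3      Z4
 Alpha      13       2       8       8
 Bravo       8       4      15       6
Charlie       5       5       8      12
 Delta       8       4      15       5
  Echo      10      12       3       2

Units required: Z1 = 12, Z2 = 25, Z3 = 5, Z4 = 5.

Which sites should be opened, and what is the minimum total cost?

Open Charlie and Echo; minimum total cost 323.

For any fixed open set, each delivery zone goes to its cheapest open site; total = fixed + service.
{Charlie, Echo}: Z1→Charlie 5·12=60, Z2→Charlie 5·25=125, Z3→Echo 3·5=15, Z4→Echo 2·5=10. Service 210; fixed 113; total 323.
{Charlie}: service 285 + fixed 43 = 328
{Charlie, Delta}: service 225 + fixed 115 = 340
{Alpha, Bravo, Charlie, Delta, Echo}: service 135 + fixed 374 = 509
No other subset beats 323.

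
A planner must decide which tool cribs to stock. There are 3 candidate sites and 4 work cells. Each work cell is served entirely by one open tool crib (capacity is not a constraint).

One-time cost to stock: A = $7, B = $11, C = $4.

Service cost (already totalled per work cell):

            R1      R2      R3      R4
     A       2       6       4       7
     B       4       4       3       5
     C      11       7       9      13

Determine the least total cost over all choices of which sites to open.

Minimum total cost: 26

For any fixed open set, each work cell goes to its cheapest open site; total = fixed + service.
{A}: R1→A 2, R2→A 6, R3→A 4, R4→A 7. Service 19; fixed 7; total 26.
{B}: service 16 + fixed 11 = 27
{A, C}: service 19 + fixed 11 = 30
{A, B, C}: service 14 + fixed 22 = 36
No other subset beats 26.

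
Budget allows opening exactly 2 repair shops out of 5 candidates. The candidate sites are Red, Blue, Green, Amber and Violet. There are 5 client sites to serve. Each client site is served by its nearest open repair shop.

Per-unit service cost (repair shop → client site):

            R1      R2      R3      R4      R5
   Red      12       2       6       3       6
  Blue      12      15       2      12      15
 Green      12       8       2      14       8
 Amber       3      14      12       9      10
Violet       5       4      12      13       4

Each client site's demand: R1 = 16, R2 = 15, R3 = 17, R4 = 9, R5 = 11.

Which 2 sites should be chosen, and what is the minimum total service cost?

With exactly 2 open, each client site uses its cheapest among the chosen.
{Red, Amber}: R1→Amber 3·16=48, R2→Red 2·15=30, R3→Red 6·17=102, R4→Red 3·9=27, R5→Red 6·11=66. Service cost 273.
{Red, Violet}: service cost 283
{Blue, Violet}: service cost 326
Among all 10 size-2 choices, {Red, Amber} is lowest.

Choose Red and Amber; total service cost 273.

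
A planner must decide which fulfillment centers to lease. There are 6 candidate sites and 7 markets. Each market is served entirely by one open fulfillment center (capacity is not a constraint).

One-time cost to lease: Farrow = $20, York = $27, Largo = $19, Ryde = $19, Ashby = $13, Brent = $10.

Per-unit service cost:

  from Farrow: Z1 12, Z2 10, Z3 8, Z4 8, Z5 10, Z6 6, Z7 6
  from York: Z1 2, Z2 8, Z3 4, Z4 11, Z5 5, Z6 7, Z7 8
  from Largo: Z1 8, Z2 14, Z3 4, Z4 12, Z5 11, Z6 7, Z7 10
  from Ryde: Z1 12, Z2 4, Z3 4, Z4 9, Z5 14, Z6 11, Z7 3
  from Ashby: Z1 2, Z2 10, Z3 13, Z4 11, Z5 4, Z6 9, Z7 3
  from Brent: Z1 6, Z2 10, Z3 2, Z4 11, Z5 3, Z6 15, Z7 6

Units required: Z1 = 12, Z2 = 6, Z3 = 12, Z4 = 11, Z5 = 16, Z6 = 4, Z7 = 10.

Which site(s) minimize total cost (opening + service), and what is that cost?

Open Farrow, Ryde, Ashby and Brent; minimum total cost 324.

For any fixed open set, each market goes to its cheapest open site; total = fixed + service.
{Farrow, Ryde, Ashby, Brent}: Z1→Ashby 2·12=24, Z2→Ryde 4·6=24, Z3→Brent 2·12=24, Z4→Farrow 8·11=88, Z5→Brent 3·16=48, Z6→Farrow 6·4=24, Z7→Ryde 3·10=30. Service 262; fixed 62; total 324.
{Ryde, Ashby, Brent}: service 285 + fixed 42 = 327
{York, Ryde, Brent}: Z1→York 2·12=24, Z2→Ryde 4·6=24, Z3→Brent 2·12=24, Z4→Ryde 9·11=99, Z5→Brent 3·16=48, Z6→York 7·4=28, Z7→Ryde 3·10=30. Service 277; fixed 56; total 333.
{Farrow, York, Largo, Ryde, Ashby, Brent}: Z1→York 2·12=24, Z2→Ryde 4·6=24, Z3→Brent 2·12=24, Z4→Farrow 8·11=88, Z5→Brent 3·16=48, Z6→Farrow 6·4=24, Z7→Ryde 3·10=30. Service 262; fixed 108; total 370.
No other subset beats 324.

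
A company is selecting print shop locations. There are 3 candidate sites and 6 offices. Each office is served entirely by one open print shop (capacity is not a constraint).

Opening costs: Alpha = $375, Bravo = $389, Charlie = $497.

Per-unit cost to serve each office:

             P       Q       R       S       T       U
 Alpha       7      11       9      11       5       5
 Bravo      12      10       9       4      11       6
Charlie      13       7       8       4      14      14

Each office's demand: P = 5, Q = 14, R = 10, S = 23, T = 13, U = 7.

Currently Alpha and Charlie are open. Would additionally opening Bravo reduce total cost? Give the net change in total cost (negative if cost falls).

No — net change +389 (cost rises by 389).

Current service cost with {Alpha, Charlie}: 405.
Adding Bravo: each office re-picks its cheapest; new service cost 405, saving 0.
Extra fixed cost: 389. Net change = 389 − 0 = 389.
(Totals: 1277 → 1666.)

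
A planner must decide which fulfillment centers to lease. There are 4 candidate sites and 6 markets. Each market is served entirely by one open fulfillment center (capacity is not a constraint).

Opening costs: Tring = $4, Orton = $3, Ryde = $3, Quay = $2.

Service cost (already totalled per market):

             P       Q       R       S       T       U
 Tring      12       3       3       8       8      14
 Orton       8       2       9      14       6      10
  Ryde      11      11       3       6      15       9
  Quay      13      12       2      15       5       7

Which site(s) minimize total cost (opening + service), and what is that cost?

Open Orton, Ryde and Quay; minimum total cost 38.

For any fixed open set, each market goes to its cheapest open site; total = fixed + service.
{Orton, Ryde, Quay}: P→Orton 8, Q→Orton 2, R→Quay 2, S→Ryde 6, T→Quay 5, U→Quay 7. Service 30; fixed 8; total 38.
{Orton, Ryde}: service 34 + fixed 6 = 40
{Tring, Orton, Quay}: service 32 + fixed 9 = 41
{Tring, Orton, Ryde, Quay}: service 30 + fixed 12 = 42
No other subset beats 38.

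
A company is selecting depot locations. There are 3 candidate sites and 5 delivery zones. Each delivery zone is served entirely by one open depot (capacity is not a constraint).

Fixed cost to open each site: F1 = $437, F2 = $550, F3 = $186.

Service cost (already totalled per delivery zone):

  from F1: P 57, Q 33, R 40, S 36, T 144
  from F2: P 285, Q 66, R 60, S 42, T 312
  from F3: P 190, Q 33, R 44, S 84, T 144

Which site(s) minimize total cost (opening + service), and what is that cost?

Open F3 only; minimum total cost 681.

For any fixed open set, each delivery zone goes to its cheapest open site; total = fixed + service.
{F3}: P→F3 190, Q→F3 33, R→F3 44, S→F3 84, T→F3 144. Service 495; fixed 186; total 681.
{F1}: service 310 + fixed 437 = 747
{F1, F3}: P→F1 57, Q→F1 33, R→F1 40, S→F1 36, T→F1 144. Service 310; fixed 623; total 933.
{F1, F2, F3}: service 310 + fixed 1173 = 1483
(All 7 nonempty subsets were checked; F3 only is lowest.)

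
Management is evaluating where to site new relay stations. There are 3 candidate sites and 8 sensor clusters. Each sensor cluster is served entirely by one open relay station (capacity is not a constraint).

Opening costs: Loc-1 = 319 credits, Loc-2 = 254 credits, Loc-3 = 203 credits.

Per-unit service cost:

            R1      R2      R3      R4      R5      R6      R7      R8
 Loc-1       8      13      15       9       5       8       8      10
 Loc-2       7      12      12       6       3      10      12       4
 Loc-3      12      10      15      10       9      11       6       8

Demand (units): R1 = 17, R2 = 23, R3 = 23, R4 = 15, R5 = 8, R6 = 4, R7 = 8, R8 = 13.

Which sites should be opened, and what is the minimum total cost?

For any fixed open set, each sensor cluster goes to its cheapest open site; total = fixed + service.
{Loc-2}: R1→Loc-2 7·17=119, R2→Loc-2 12·23=276, R3→Loc-2 12·23=276, R4→Loc-2 6·15=90, R5→Loc-2 3·8=24, R6→Loc-2 10·4=40, R7→Loc-2 12·8=96, R8→Loc-2 4·13=52. Service 973; fixed 254; total 1227.
{Loc-2, Loc-3}: service 879 + fixed 457 = 1336
{Loc-3}: service 1197 + fixed 203 = 1400
{Loc-1, Loc-2, Loc-3}: service 871 + fixed 776 = 1647
No other subset beats 1227.

Open Loc-2 only; minimum total cost 1227.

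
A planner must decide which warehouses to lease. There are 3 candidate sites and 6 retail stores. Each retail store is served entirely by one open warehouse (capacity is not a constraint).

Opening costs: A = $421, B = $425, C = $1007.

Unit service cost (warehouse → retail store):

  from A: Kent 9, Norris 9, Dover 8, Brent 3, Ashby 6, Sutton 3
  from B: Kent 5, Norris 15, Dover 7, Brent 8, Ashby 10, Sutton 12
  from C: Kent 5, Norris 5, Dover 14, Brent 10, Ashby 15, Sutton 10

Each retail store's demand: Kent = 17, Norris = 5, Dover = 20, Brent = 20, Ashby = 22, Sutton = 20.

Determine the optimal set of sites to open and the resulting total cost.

Open A only; minimum total cost 1031.

For any fixed open set, each retail store goes to its cheapest open site; total = fixed + service.
{A}: Kent→A 9·17=153, Norris→A 9·5=45, Dover→A 8·20=160, Brent→A 3·20=60, Ashby→A 6·22=132, Sutton→A 3·20=60. Service 610; fixed 421; total 1031.
{B}: service 920 + fixed 425 = 1345
{A, B}: service 522 + fixed 846 = 1368
{A, B, C}: Kent→B 5·17=85, Norris→C 5·5=25, Dover→B 7·20=140, Brent→A 3·20=60, Ashby→A 6·22=132, Sutton→A 3·20=60. Service 502; fixed 1853; total 2355.
(All 7 nonempty subsets were checked; A only is lowest.)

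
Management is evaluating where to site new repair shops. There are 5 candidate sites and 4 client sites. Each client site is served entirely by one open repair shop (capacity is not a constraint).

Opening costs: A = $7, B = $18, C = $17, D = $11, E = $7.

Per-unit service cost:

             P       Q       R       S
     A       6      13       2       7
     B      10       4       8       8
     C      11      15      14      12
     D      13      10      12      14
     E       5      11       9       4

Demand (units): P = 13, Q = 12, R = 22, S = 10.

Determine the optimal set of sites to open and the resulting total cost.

For any fixed open set, each client site goes to its cheapest open site; total = fixed + service.
{A, B, E}: P→E 5·13=65, Q→B 4·12=48, R→A 2·22=44, S→E 4·10=40. Service 197; fixed 32; total 229.
{A, B, D, E}: service 197 + fixed 43 = 240
{A, B, C, E}: service 197 + fixed 49 = 246
{A, B, C, D, E}: P→E 5·13=65, Q→B 4·12=48, R→A 2·22=44, S→E 4·10=40. Service 197; fixed 60; total 257.
No other subset beats 229.

Open A, B and E; minimum total cost 229.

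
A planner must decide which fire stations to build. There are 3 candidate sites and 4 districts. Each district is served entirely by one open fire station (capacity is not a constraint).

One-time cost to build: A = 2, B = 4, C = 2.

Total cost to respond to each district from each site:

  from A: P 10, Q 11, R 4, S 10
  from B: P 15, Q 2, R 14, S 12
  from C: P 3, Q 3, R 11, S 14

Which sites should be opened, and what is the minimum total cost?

For any fixed open set, each district goes to its cheapest open site; total = fixed + service.
{A, C}: P→C 3, Q→C 3, R→A 4, S→A 10. Service 20; fixed 4; total 24.
{A, B, C}: service 19 + fixed 8 = 27
{A, B}: P→A 10, Q→B 2, R→A 4, S→A 10. Service 26; fixed 6; total 32.
{A}: service 35 + fixed 2 = 37
No other subset beats 24.

Open A and C; minimum total cost 24.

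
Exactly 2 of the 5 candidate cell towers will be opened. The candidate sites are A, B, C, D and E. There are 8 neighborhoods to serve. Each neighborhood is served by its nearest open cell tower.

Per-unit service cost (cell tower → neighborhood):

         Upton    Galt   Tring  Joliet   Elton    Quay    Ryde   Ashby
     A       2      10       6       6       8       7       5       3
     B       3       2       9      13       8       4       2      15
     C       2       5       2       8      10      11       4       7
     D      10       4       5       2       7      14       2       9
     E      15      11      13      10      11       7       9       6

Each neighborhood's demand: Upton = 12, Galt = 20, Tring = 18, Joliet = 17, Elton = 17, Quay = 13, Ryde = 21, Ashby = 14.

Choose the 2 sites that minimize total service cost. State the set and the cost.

Choose A and D; total service cost 522.

With exactly 2 open, each neighborhood uses its cheapest among the chosen.
{A, D}: Upton→A 2·12=24, Galt→D 4·20=80, Tring→D 5·18=90, Joliet→D 2·17=34, Elton→D 7·17=119, Quay→A 7·13=91, Ryde→D 2·21=42, Ashby→A 3·14=42. Service cost 522.
{B, D}: service cost 539
{A, B}: service cost 546
Among all 10 size-2 choices, {A, D} is lowest.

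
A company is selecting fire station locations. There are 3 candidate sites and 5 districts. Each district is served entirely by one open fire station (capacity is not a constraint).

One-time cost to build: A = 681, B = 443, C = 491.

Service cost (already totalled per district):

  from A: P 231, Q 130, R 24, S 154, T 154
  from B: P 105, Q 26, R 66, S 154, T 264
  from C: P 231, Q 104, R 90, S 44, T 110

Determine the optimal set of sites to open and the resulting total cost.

For any fixed open set, each district goes to its cheapest open site; total = fixed + service.
{B}: P→B 105, Q→B 26, R→B 66, S→B 154, T→B 264. Service 615; fixed 443; total 1058.
{C}: service 579 + fixed 491 = 1070
{B, C}: P→B 105, Q→B 26, R→B 66, S→C 44, T→C 110. Service 351; fixed 934; total 1285.
{A, B, C}: service 309 + fixed 1615 = 1924
No other subset beats 1058.

Open B only; minimum total cost 1058.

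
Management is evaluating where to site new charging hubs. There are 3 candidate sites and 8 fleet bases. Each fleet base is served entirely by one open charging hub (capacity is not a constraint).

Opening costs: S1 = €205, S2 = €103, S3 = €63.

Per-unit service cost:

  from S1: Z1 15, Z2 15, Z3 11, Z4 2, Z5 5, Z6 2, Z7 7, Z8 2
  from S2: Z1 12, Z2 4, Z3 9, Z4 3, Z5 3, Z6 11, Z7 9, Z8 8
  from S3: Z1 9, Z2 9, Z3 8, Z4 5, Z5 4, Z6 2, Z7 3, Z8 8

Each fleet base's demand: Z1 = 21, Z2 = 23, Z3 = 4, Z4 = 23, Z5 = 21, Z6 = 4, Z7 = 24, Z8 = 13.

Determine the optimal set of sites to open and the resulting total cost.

Open S2 and S3; minimum total cost 795.

For any fixed open set, each fleet base goes to its cheapest open site; total = fixed + service.
{S2, S3}: Z1→S3 9·21=189, Z2→S2 4·23=92, Z3→S3 8·4=32, Z4→S2 3·23=69, Z5→S2 3·21=63, Z6→S3 2·4=8, Z7→S3 3·24=72, Z8→S2 8·13=104. Service 629; fixed 166; total 795.
{S3}: service 811 + fixed 63 = 874
{S1, S2, S3}: service 528 + fixed 371 = 899
No other subset beats 795.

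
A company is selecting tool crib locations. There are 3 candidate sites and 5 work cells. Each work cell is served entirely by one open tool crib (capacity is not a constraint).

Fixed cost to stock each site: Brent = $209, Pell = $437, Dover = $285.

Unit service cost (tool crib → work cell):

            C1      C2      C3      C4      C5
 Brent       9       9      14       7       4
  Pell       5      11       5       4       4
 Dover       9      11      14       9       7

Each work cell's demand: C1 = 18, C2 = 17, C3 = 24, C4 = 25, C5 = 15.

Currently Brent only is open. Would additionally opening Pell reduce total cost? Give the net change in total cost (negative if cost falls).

Current service cost with {Brent}: 886.
Adding Pell: each work cell re-picks its cheapest; new service cost 523, saving 363.
Extra fixed cost: 437. Net change = 437 − 363 = 74.
(Totals: 1095 → 1169.)

No — net change +74 (cost rises by 74).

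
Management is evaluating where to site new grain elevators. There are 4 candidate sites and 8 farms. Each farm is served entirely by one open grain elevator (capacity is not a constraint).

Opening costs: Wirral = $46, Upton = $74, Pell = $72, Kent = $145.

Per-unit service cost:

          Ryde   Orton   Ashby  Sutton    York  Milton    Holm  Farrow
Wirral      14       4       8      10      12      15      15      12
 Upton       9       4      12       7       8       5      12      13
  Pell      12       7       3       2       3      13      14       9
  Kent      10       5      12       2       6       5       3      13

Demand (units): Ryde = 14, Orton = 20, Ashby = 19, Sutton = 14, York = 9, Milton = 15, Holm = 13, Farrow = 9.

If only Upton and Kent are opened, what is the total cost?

Total cost: 966

Each farm is assigned to its cheapest site among the open ones.
{Upton, Kent}: Ryde→Upton 9·14=126, Orton→Upton 4·20=80, Ashby→Upton 12·19=228, Sutton→Kent 2·14=28, York→Kent 6·9=54, Milton→Upton 5·15=75, Holm→Kent 3·13=39, Farrow→Upton 13·9=117. Service 747; fixed 219; total 966.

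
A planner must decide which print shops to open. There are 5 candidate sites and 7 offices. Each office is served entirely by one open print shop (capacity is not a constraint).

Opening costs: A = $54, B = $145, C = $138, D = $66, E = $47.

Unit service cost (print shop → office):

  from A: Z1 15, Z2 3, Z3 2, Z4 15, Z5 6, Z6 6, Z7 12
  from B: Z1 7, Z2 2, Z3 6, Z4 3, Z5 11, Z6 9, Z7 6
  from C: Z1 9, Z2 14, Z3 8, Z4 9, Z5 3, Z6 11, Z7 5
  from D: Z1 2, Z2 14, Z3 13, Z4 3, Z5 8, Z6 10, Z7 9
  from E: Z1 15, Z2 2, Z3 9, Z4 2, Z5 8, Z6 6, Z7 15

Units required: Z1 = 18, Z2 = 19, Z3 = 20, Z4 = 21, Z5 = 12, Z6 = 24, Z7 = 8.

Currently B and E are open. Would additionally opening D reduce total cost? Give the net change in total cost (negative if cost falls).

Yes — net change −24 (cost falls by 24).

Current service cost with {B, E}: 614.
Adding D: each office re-picks its cheapest; new service cost 524, saving 90.
Extra fixed cost: 66. Net change = 66 − 90 = -24.
(Totals: 806 → 782.)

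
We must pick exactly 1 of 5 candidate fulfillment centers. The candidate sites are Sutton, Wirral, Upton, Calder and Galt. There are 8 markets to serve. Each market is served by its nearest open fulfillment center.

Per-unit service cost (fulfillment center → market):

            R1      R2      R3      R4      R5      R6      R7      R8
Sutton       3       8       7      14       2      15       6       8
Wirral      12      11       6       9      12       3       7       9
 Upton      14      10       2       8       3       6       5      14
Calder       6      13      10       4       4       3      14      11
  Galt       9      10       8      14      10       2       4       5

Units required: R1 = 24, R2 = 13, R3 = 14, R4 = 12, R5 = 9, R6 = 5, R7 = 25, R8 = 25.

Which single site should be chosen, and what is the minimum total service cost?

Choose Sutton only; total service cost 885.

With exactly 1 open, each market uses its cheapest among the chosen.
{Sutton}: R1→Sutton 3·24=72, R2→Sutton 8·13=104, R3→Sutton 7·14=98, R4→Sutton 14·12=168, R5→Sutton 2·9=18, R6→Sutton 15·5=75, R7→Sutton 6·25=150, R8→Sutton 8·25=200. Service cost 885.
{Galt}: service cost 951
{Upton}: service cost 1122
Among all 5 size-1 choices, {Sutton} is lowest.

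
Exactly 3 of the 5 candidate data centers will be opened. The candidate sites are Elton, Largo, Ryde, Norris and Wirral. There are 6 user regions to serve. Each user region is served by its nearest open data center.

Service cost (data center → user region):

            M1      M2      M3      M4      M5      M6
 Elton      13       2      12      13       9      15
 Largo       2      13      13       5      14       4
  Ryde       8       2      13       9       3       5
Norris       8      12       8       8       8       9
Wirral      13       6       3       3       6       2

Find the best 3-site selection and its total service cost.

With exactly 3 open, each user region uses its cheapest among the chosen.
{Largo, Ryde, Wirral}: M1→Largo 2, M2→Ryde 2, M3→Wirral 3, M4→Wirral 3, M5→Ryde 3, M6→Wirral 2. Service cost 15.
{Elton, Largo, Wirral}: service cost 18
{Elton, Ryde, Wirral}: service cost 21
Among all 10 size-3 choices, {Largo, Ryde, Wirral} is lowest.

Choose Largo, Ryde and Wirral; total service cost 15.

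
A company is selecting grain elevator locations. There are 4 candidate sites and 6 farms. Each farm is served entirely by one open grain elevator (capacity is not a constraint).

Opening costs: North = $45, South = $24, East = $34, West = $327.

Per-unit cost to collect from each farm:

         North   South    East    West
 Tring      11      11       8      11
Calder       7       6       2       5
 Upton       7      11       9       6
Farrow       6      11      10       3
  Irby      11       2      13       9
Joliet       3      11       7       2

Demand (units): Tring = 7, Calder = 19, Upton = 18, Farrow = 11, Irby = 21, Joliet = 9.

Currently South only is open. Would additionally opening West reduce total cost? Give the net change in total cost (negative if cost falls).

Current service cost with {South}: 651.
Adding West: each farm re-picks its cheapest; new service cost 373, saving 278.
Extra fixed cost: 327. Net change = 327 − 278 = 49.
(Totals: 675 → 724.)

No — net change +49 (cost rises by 49).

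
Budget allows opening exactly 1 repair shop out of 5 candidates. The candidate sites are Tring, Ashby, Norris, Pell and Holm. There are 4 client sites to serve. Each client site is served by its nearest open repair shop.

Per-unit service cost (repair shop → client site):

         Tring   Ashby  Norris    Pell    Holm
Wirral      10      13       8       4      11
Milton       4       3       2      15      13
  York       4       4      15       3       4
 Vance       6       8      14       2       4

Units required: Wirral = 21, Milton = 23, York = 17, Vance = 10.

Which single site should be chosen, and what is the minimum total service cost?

Choose Tring only; total service cost 430.

With exactly 1 open, each client site uses its cheapest among the chosen.
{Tring}: Wirral→Tring 10·21=210, Milton→Tring 4·23=92, York→Tring 4·17=68, Vance→Tring 6·10=60. Service cost 430.
{Ashby}: service cost 490
{Pell}: service cost 500
Among all 5 size-1 choices, {Tring} is lowest.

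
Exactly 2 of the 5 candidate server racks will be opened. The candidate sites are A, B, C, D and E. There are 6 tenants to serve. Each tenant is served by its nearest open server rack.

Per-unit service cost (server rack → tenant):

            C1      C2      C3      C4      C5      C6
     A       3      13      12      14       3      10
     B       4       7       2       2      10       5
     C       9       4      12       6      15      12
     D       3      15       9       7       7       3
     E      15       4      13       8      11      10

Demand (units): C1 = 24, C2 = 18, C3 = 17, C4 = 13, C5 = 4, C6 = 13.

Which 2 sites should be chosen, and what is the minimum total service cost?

Choose B and D; total service cost 325.

With exactly 2 open, each tenant uses its cheapest among the chosen.
{B, D}: C1→D 3·24=72, C2→B 7·18=126, C3→B 2·17=34, C4→B 2·13=26, C5→D 7·4=28, C6→D 3·13=39. Service cost 325.
{B, C}: service cost 333
{B, E}: service cost 333
Among all 10 size-2 choices, {B, D} is lowest.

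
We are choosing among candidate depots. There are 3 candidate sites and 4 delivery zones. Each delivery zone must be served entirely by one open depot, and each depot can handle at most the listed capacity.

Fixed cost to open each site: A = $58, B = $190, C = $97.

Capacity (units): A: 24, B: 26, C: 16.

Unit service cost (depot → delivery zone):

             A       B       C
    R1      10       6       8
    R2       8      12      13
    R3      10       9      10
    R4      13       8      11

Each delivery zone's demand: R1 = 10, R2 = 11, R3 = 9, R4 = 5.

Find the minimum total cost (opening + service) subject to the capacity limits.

Open {A, C}: R1→C 8·10=80, R2→A 8·11=88, R3→A 10·9=90, R4→C 11·5=55.
Loads: A carries 20/24, C carries 15/16. Service 313; fixed 155; total 468.
Next best feasible plan costs 488.

Minimum total cost: 468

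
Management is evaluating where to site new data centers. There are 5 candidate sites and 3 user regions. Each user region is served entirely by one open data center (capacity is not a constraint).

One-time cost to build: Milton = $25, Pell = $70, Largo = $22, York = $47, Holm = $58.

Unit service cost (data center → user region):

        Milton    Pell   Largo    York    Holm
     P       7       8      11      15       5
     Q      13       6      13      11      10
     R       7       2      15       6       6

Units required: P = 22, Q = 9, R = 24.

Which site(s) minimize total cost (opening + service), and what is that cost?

Open Pell and Holm; minimum total cost 340.

For any fixed open set, each user region goes to its cheapest open site; total = fixed + service.
{Pell, Holm}: P→Holm 5·22=110, Q→Pell 6·9=54, R→Pell 2·24=48. Service 212; fixed 128; total 340.
{Pell}: P→Pell 8·22=176, Q→Pell 6·9=54, R→Pell 2·24=48. Service 278; fixed 70; total 348.
{Milton, Pell}: service 256 + fixed 95 = 351
{Milton, Pell, Largo, York, Holm}: P→Holm 5·22=110, Q→Pell 6·9=54, R→Pell 2·24=48. Service 212; fixed 222; total 434.
No other subset beats 340.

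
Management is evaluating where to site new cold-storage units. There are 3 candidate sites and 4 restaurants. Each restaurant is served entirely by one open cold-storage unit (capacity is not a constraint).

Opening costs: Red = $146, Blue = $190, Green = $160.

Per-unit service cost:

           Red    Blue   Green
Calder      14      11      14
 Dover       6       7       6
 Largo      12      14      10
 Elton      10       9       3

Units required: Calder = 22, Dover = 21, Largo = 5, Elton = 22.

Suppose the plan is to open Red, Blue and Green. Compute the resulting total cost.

Total cost: 980

Each restaurant is assigned to its cheapest site among the open ones.
{Red, Blue, Green}: Calder→Blue 11·22=242, Dover→Red 6·21=126, Largo→Green 10·5=50, Elton→Green 3·22=66. Service 484; fixed 496; total 980.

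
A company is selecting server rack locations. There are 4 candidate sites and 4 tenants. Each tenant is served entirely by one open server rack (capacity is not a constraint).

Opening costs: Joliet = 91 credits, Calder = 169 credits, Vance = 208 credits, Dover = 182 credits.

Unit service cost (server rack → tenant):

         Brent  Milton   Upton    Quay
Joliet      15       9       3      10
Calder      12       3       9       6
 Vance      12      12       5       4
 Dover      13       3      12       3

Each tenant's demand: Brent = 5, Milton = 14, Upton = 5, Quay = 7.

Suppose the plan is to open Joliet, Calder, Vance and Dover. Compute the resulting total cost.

Total cost: 788

Each tenant is assigned to its cheapest site among the open ones.
{Joliet, Calder, Vance, Dover}: Brent→Calder 12·5=60, Milton→Calder 3·14=42, Upton→Joliet 3·5=15, Quay→Dover 3·7=21. Service 138; fixed 650; total 788.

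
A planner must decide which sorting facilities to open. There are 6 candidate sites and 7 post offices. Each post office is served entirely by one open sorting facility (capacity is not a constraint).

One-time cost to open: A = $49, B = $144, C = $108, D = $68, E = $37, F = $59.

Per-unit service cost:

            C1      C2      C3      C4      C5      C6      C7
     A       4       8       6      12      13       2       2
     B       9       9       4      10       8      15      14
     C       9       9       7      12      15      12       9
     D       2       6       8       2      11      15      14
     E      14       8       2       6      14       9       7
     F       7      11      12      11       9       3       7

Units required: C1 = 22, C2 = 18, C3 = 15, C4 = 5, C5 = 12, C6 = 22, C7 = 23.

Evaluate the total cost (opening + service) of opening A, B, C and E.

Total cost: 816

Each post office is assigned to its cheapest site among the open ones.
{A, B, C, E}: C1→A 4·22=88, C2→A 8·18=144, C3→E 2·15=30, C4→E 6·5=30, C5→B 8·12=96, C6→A 2·22=44, C7→A 2·23=46. Service 478; fixed 338; total 816.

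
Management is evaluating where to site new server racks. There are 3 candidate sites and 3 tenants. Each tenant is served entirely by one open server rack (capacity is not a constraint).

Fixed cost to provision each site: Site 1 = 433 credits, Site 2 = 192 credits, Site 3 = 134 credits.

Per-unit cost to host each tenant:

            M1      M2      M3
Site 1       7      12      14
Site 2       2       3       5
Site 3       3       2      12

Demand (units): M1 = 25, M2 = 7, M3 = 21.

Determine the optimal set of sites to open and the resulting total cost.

Open Site 2 only; minimum total cost 368.

For any fixed open set, each tenant goes to its cheapest open site; total = fixed + service.
{Site 2}: M1→Site 2 2·25=50, M2→Site 2 3·7=21, M3→Site 2 5·21=105. Service 176; fixed 192; total 368.
{Site 3}: M1→Site 3 3·25=75, M2→Site 3 2·7=14, M3→Site 3 12·21=252. Service 341; fixed 134; total 475.
{Site 2, Site 3}: service 169 + fixed 326 = 495
{Site 1, Site 2, Site 3}: M1→Site 2 2·25=50, M2→Site 3 2·7=14, M3→Site 2 5·21=105. Service 169; fixed 759; total 928.
(All 7 nonempty subsets were checked; Site 2 only is lowest.)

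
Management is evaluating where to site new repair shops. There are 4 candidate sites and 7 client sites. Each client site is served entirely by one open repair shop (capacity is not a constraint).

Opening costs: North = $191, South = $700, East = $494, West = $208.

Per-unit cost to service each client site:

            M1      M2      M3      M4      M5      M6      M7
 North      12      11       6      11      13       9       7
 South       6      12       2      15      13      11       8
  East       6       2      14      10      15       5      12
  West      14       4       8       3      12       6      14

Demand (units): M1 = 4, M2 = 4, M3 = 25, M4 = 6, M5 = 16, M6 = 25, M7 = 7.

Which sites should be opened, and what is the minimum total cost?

For any fixed open set, each client site goes to its cheapest open site; total = fixed + service.
{West}: M1→West 14·4=56, M2→West 4·4=16, M3→West 8·25=200, M4→West 3·6=18, M5→West 12·16=192, M6→West 6·25=150, M7→West 14·7=98. Service 730; fixed 208; total 938.
{North}: service 790 + fixed 191 = 981
{North, West}: M1→North 12·4=48, M2→West 4·4=16, M3→North 6·25=150, M4→West 3·6=18, M5→West 12·16=192, M6→West 6·25=150, M7→North 7·7=49. Service 623; fixed 399; total 1022.
{North, South, East, West}: M1→South 6·4=24, M2→East 2·4=8, M3→South 2·25=50, M4→West 3·6=18, M5→West 12·16=192, M6→East 5·25=125, M7→North 7·7=49. Service 466; fixed 1593; total 2059.
No other subset beats 938.

Open West only; minimum total cost 938.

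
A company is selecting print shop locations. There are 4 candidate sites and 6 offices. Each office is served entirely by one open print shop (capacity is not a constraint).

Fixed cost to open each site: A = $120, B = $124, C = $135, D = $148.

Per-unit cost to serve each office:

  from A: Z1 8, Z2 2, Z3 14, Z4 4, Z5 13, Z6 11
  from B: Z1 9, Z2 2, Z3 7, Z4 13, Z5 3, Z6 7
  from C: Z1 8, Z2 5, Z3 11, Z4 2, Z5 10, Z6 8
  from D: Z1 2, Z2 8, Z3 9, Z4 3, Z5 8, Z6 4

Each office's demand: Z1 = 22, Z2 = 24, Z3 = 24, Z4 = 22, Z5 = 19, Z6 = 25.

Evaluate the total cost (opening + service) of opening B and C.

Total cost: 927

Each office is assigned to its cheapest site among the open ones.
{B, C}: Z1→C 8·22=176, Z2→B 2·24=48, Z3→B 7·24=168, Z4→C 2·22=44, Z5→B 3·19=57, Z6→B 7·25=175. Service 668; fixed 259; total 927.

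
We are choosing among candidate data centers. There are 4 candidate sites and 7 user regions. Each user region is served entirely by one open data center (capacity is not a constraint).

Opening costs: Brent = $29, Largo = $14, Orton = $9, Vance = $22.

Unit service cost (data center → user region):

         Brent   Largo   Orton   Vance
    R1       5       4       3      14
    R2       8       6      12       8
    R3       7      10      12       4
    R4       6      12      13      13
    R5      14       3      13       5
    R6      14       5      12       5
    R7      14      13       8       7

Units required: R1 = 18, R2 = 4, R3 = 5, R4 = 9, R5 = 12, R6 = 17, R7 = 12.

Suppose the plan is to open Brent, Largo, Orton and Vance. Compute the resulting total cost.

Total cost: 431

Each user region is assigned to its cheapest site among the open ones.
{Brent, Largo, Orton, Vance}: R1→Orton 3·18=54, R2→Largo 6·4=24, R3→Vance 4·5=20, R4→Brent 6·9=54, R5→Largo 3·12=36, R6→Largo 5·17=85, R7→Vance 7·12=84. Service 357; fixed 74; total 431.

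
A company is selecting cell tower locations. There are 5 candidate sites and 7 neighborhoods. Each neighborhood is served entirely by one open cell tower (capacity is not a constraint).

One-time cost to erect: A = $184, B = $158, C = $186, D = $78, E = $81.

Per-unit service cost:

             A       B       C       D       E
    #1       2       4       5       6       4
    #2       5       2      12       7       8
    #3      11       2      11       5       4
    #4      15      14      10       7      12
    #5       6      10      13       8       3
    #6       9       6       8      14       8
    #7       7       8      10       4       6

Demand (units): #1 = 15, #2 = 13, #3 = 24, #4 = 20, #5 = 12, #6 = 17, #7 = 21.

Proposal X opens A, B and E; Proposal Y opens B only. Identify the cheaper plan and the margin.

Proposal X: {A, B, E}: #1→A 2·15=30, #2→B 2·13=26, #3→B 2·24=48, #4→E 12·20=240, #5→E 3·12=36, #6→B 6·17=102, #7→E 6·21=126. Service 608; fixed 423; total 1031.
Proposal Y: {B}: #1→B 4·15=60, #2→B 2·13=26, #3→B 2·24=48, #4→B 14·20=280, #5→B 10·12=120, #6→B 6·17=102, #7→B 8·21=168. Service 804; fixed 158; total 962.
Difference: |1031 − 962| = 69.

Proposal Y is cheaper by 69.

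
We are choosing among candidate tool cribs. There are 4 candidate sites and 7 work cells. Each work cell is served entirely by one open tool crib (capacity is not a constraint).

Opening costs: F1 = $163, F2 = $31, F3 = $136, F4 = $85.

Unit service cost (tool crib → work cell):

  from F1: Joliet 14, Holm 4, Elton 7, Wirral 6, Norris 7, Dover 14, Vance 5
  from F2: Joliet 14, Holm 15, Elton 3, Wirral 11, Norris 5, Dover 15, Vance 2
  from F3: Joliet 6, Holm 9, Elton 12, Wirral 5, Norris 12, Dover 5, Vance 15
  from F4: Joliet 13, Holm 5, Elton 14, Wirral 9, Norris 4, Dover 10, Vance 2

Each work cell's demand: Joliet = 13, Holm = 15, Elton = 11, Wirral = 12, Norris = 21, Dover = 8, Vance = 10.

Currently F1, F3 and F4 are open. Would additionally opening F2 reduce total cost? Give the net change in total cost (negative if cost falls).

Yes — net change −13 (cost falls by 13).

Current service cost with {F1, F3, F4}: 419.
Adding F2: each work cell re-picks its cheapest; new service cost 375, saving 44.
Extra fixed cost: 31. Net change = 31 − 44 = -13.
(Totals: 803 → 790.)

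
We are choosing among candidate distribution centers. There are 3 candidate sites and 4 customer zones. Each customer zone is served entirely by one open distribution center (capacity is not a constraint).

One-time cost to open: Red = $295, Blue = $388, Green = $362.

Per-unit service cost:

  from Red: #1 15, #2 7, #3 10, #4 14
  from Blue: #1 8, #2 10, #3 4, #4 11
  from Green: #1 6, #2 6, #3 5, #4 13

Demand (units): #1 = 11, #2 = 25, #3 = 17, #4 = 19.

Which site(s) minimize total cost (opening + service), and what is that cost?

Open Green only; minimum total cost 910.

For any fixed open set, each customer zone goes to its cheapest open site; total = fixed + service.
{Green}: #1→Green 6·11=66, #2→Green 6·25=150, #3→Green 5·17=85, #4→Green 13·19=247. Service 548; fixed 362; total 910.
{Blue}: #1→Blue 8·11=88, #2→Blue 10·25=250, #3→Blue 4·17=68, #4→Blue 11·19=209. Service 615; fixed 388; total 1003.
{Red}: #1→Red 15·11=165, #2→Red 7·25=175, #3→Red 10·17=170, #4→Red 14·19=266. Service 776; fixed 295; total 1071.
{Red, Blue, Green}: #1→Green 6·11=66, #2→Green 6·25=150, #3→Blue 4·17=68, #4→Blue 11·19=209. Service 493; fixed 1045; total 1538.
No other subset beats 910.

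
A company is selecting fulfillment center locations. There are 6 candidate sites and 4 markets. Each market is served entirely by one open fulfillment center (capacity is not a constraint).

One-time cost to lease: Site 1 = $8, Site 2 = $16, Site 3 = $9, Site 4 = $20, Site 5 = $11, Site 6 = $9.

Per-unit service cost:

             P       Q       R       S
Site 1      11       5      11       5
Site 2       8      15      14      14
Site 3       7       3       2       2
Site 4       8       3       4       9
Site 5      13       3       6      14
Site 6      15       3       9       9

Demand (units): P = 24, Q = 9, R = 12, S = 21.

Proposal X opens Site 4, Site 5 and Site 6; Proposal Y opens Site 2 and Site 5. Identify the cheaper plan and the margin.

Proposal X is cheaper by 116.

Proposal X: {Site 4, Site 5, Site 6}: P→Site 4 8·24=192, Q→Site 4 3·9=27, R→Site 4 4·12=48, S→Site 4 9·21=189. Service 456; fixed 40; total 496.
Proposal Y: {Site 2, Site 5}: P→Site 2 8·24=192, Q→Site 5 3·9=27, R→Site 5 6·12=72, S→Site 2 14·21=294. Service 585; fixed 27; total 612.
Difference: |496 − 612| = 116.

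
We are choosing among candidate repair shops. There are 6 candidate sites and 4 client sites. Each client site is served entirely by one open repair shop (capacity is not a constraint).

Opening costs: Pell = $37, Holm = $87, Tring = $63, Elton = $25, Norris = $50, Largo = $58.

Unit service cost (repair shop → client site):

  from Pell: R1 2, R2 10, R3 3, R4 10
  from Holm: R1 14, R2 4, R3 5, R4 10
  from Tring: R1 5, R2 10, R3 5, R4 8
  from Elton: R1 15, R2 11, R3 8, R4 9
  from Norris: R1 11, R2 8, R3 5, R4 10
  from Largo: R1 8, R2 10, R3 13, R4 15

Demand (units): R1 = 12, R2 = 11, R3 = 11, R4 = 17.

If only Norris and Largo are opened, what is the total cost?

Each client site is assigned to its cheapest site among the open ones.
{Norris, Largo}: R1→Largo 8·12=96, R2→Norris 8·11=88, R3→Norris 5·11=55, R4→Norris 10·17=170. Service 409; fixed 108; total 517.

Total cost: 517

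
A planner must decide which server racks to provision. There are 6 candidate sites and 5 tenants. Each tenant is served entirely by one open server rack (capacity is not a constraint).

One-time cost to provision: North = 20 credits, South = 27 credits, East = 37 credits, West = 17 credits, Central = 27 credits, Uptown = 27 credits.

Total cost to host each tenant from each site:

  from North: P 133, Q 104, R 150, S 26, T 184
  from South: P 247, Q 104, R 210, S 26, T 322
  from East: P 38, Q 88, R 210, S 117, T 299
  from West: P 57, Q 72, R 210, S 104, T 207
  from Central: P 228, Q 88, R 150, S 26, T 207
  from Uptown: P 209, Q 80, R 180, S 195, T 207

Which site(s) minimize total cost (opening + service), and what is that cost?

Open North and West; minimum total cost 526.

For any fixed open set, each tenant goes to its cheapest open site; total = fixed + service.
{North, West}: P→West 57, Q→West 72, R→North 150, S→North 26, T→North 184. Service 489; fixed 37; total 526.
{North, East}: service 486 + fixed 57 = 543
{North, East, West}: service 470 + fixed 74 = 544
{North, South, East, West, Central, Uptown}: P→East 38, Q→West 72, R→North 150, S→North 26, T→North 184. Service 470; fixed 155; total 625.
No other subset beats 526.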